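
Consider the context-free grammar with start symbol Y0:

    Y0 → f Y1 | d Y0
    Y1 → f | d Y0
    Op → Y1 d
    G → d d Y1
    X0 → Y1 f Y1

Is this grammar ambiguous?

Unambiguous

(Op, G, X0 are unreachable from Y0, so their rules don't affect L(Y0).) The reachable rules are right-linear with at most one rule per (nonterminal, next-terminal) pair. Each input token forces the next rule, so parsing is deterministic.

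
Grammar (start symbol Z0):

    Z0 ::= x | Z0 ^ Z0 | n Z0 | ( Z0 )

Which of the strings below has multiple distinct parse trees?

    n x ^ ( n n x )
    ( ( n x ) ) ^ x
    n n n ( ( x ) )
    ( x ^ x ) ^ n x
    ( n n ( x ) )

n x ^ ( n n x ): 2 trees
( ( n x ) ) ^ x: 1 tree
n n n ( ( x ) ): 1 tree
( x ^ x ) ^ n x: 1 tree
( n n ( x ) ): 1 tree

n x ^ ( n n x )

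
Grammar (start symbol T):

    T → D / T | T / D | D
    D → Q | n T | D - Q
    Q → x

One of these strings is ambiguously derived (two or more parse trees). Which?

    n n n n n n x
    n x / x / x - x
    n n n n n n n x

n n n n n n x: 1 tree
n x / x / x - x: 16 trees
n n n n n n n x: 1 tree

n x / x / x - x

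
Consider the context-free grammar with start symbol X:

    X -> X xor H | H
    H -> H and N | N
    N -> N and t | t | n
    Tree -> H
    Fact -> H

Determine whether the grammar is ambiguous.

Witness: n and t

Derivation 1: X ⇒ H ⇒ H and N ⇒ N and N ⇒ n and N ⇒ n and t
Derivation 2: X ⇒ H ⇒ N ⇒ N and t ⇒ n and t

Two distinct leftmost derivations for the same string.

Ambiguous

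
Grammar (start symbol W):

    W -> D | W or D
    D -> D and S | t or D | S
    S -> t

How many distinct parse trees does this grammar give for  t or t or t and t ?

7

Parse trees for t or t or t and t:
  [W [D [D t or [D t or [D [S t]]]] and [S t]]]
  [W [D t or [D [D t or [D [S t]]] and [S t]]]]
  [W [D t or [D t or [D [D [S t]] and [S t]]]]]
  [W [W [D [S t]]] or [D [D t or [D [S t]]] and [S t]]]
  [W [W [D [S t]]] or [D t or [D [D [S t]] and [S t]]]]
  [W [W [D t or [D [S t]]]] or [D [D [S t]] and [S t]]]
  [W [W [W [D [S t]]] or [D [S t]]] or [D [D [S t]] and [S t]]]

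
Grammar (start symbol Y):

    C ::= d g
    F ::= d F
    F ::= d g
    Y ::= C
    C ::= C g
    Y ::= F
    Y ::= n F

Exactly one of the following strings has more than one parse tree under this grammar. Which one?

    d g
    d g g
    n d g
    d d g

d g: 2 trees
d g g: 1 tree
n d g: 1 tree
d d g: 1 tree

d g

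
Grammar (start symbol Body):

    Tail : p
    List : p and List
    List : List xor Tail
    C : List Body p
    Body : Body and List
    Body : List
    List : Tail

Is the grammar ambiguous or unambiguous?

Witness: p and p

Derivation 1: Body ⇒ Body and List ⇒ List and List ⇒ Tail and List ⇒ p and List ⇒ p and Tail ⇒ p and p
Derivation 2: Body ⇒ List ⇒ p and List ⇒ p and Tail ⇒ p and p

Two distinct leftmost derivations for the same string.

Ambiguous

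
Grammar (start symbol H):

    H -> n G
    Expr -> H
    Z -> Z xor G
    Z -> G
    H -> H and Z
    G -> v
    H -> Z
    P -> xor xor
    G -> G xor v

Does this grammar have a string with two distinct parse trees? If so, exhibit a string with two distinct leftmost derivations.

Witness: v xor v

Derivation 1: H ⇒ Z ⇒ Z xor G ⇒ G xor G ⇒ v xor G ⇒ v xor v
Derivation 2: H ⇒ Z ⇒ G ⇒ G xor v ⇒ v xor v

Two distinct leftmost derivations for the same string.

Ambiguous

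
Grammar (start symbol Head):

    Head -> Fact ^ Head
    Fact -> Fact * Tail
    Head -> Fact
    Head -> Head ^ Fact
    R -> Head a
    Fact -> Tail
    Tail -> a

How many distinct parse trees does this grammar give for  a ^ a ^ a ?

Parse trees for a ^ a ^ a:
  [Head [Fact [Tail a]] ^ [Head [Fact [Tail a]] ^ [Head [Fact [Tail a]]]]]
  [Head [Fact [Tail a]] ^ [Head [Head [Fact [Tail a]]] ^ [Fact [Tail a]]]]
  [Head [Head [Fact [Tail a]] ^ [Head [Fact [Tail a]]]] ^ [Fact [Tail a]]]
  [Head [Head [Head [Fact [Tail a]]] ^ [Fact [Tail a]]] ^ [Fact [Tail a]]]

4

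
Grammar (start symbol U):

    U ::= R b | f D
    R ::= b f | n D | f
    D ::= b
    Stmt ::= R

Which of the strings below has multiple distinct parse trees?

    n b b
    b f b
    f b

f b

n b b: 1 tree
b f b: 1 tree
f b: 2 trees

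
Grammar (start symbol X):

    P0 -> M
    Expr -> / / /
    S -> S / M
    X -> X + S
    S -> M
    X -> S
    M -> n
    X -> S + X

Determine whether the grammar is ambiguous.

Witness: n + n

Derivation 1: X ⇒ X + S ⇒ S + S ⇒ M + S ⇒ n + S ⇒ n + M ⇒ n + n
Derivation 2: X ⇒ S + X ⇒ M + X ⇒ n + X ⇒ n + S ⇒ n + M ⇒ n + n

Two distinct leftmost derivations for the same string.

Ambiguous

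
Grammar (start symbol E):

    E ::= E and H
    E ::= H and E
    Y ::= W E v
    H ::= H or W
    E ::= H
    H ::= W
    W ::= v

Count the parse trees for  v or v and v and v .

4

Parse trees for v or v and v and v:
  [E [E [E [H [H [W v]] or [W v]]] and [H [W v]]] and [H [W v]]]
  [E [E [H [H [W v]] or [W v]] and [E [H [W v]]]] and [H [W v]]]
  [E [H [H [W v]] or [W v]] and [E [E [H [W v]]] and [H [W v]]]]
  [E [H [H [W v]] or [W v]] and [E [H [W v]] and [E [H [W v]]]]]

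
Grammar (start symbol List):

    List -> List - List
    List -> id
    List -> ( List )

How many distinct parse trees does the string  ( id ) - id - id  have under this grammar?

2

Parse trees for ( id ) - id - id:
  [List [List ( [List id] )] - [List [List id] - [List id]]]
  [List [List [List ( [List id] )] - [List id]] - [List id]]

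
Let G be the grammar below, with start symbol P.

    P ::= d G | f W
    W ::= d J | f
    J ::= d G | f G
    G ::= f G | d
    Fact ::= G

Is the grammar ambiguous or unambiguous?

Only P, W, J, G are reachable from P; ignoring the rest: The reachable rules are right-linear with at most one rule per (nonterminal, next-terminal) pair. Each input token forces the next rule, so parsing is deterministic.

Unambiguous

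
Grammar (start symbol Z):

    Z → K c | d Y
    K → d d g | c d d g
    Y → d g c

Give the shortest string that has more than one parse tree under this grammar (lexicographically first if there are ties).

d d g c

length 4: d d g c has 2 parse trees

Two derivations of d d g c:
  Z ⇒ K c ⇒ d d g c
  Z ⇒ d Y ⇒ d d g c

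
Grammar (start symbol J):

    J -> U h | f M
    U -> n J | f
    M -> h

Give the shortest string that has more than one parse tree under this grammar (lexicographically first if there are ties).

f h

length 2: f h has 2 parse trees

Two derivations of f h:
  J ⇒ U h ⇒ f h
  J ⇒ f M ⇒ f h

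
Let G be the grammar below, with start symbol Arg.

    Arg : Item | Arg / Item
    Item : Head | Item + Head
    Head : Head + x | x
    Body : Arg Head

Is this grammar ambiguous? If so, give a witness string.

Witness: x + x

Derivation 1: Arg ⇒ Item ⇒ Head ⇒ Head + x ⇒ x + x
Derivation 2: Arg ⇒ Item ⇒ Item + Head ⇒ Head + Head ⇒ x + Head ⇒ x + x

Two distinct leftmost derivations for the same string.

Ambiguous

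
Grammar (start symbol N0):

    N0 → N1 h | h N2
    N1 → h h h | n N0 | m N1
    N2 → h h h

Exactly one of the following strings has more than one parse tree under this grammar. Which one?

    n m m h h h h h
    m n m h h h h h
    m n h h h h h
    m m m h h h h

m n h h h h h

n m m h h h h h: 1 tree
m n m h h h h h: 1 tree
m n h h h h h: 2 trees
m m m h h h h: 1 tree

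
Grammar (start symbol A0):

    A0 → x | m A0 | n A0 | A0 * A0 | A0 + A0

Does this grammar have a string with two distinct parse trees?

Witness: m x * x

Derivation 1: A0 ⇒ m A0 ⇒ m A0 * A0 ⇒ m x * A0 ⇒ m x * x
Derivation 2: A0 ⇒ A0 * A0 ⇒ m A0 * A0 ⇒ m x * A0 ⇒ m x * x

Two distinct leftmost derivations for the same string.

Ambiguous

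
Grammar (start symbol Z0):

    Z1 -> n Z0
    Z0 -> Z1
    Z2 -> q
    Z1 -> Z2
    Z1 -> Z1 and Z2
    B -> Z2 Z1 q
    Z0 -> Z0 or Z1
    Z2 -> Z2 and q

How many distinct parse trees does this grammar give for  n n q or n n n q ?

3

Parse trees for n n q or n n n q:
  [Z0 [Z1 n [Z0 [Z1 n [Z0 [Z0 [Z1 [Z2 q]]] or [Z1 n [Z0 [Z1 n [Z0 [Z1 n [Z0 [Z1 [Z2 q]]]]]]]]]]]]]
  [Z0 [Z1 n [Z0 [Z0 [Z1 n [Z0 [Z1 [Z2 q]]]]] or [Z1 n [Z0 [Z1 n [Z0 [Z1 n [Z0 [Z1 [Z2 q]]]]]]]]]]]
  [Z0 [Z0 [Z1 n [Z0 [Z1 n [Z0 [Z1 [Z2 q]]]]]]] or [Z1 n [Z0 [Z1 n [Z0 [Z1 n [Z0 [Z1 [Z2 q]]]]]]]]]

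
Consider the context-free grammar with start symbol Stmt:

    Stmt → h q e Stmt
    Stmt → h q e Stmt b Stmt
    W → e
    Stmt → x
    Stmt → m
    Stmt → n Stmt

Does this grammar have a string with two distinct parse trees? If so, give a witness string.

Ambiguous

Witness: h q e h q e m b m

Derivation 1: Stmt ⇒ h q e Stmt ⇒ h q e h q e Stmt b Stmt ⇒ h q e h q e m b Stmt ⇒ h q e h q e m b m
Derivation 2: Stmt ⇒ h q e Stmt b Stmt ⇒ h q e h q e Stmt b Stmt ⇒ h q e h q e m b Stmt ⇒ h q e h q e m b m

Two distinct leftmost derivations for the same string.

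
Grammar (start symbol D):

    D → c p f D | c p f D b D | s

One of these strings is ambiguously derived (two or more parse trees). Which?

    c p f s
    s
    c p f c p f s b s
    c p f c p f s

c p f s: 1 tree
s: 1 tree
c p f c p f s b s: 2 trees
c p f c p f s: 1 tree

c p f c p f s b s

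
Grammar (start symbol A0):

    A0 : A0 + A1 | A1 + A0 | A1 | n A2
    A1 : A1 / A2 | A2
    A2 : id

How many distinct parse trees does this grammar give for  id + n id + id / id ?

Parse trees for id + n id + id / id:
  [A0 [A0 [A1 [A2 id]] + [A0 n [A2 id]]] + [A1 [A1 [A2 id]] / [A2 id]]]
  [A0 [A1 [A2 id]] + [A0 [A0 n [A2 id]] + [A1 [A1 [A2 id]] / [A2 id]]]]

2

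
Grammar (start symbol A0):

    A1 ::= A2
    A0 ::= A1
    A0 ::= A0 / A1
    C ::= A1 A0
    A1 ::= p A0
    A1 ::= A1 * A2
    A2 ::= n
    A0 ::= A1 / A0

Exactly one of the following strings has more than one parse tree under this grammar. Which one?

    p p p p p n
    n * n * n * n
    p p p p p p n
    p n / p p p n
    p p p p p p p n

p n / p p p n

p p p p p n: 1 tree
n * n * n * n: 1 tree
p p p p p p n: 1 tree
p n / p p p n: 4 trees
p p p p p p p n: 1 tree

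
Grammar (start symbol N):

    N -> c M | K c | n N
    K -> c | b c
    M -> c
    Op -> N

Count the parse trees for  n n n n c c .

2

Parse trees for n n n n c c:
  [N n [N n [N n [N n [N c [M c]]]]]]
  [N n [N n [N n [N n [N [K c] c]]]]]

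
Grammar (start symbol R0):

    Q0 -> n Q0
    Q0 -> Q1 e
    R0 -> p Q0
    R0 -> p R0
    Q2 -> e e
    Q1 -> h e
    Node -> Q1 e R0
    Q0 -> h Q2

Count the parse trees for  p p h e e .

Parse trees for p p h e e:
  [R0 p [R0 p [Q0 [Q1 h e] e]]]
  [R0 p [R0 p [Q0 h [Q2 e e]]]]

2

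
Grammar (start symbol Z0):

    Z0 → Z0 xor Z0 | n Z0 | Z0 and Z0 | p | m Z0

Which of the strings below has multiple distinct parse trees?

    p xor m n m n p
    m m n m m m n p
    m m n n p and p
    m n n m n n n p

m m n n p and p

p xor m n m n p: 1 tree
m m n m m m n p: 1 tree
m m n n p and p: 5 trees
m n n m n n n p: 1 tree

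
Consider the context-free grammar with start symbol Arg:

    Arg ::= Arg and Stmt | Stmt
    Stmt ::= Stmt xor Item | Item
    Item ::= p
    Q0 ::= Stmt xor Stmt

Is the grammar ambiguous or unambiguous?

Unambiguous

(Q0 is unreachable from Arg, so its rules don't affect L(Arg).) This is a standard precedence ladder (Arg over Stmt over Item), with each level left-recursive on its own operator ('and' at Arg, 'xor' at Stmt). That structure is LR(1), hence unambiguous.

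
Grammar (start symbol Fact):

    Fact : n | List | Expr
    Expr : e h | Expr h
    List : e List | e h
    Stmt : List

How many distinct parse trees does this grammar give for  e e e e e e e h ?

1

Parse trees for e e e e e e e h:
  [Fact [List e [List e [List e [List e [List e [List e [List e h]]]]]]]]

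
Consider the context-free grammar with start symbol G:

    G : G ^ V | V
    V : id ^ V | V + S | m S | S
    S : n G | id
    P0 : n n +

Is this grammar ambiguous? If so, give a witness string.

Ambiguous

Witness: id ^ id

Derivation 1: G ⇒ G ^ V ⇒ V ^ V ⇒ S ^ V ⇒ id ^ V ⇒ id ^ S ⇒ id ^ id
Derivation 2: G ⇒ V ⇒ id ^ V ⇒ id ^ S ⇒ id ^ id

Two distinct leftmost derivations for the same string.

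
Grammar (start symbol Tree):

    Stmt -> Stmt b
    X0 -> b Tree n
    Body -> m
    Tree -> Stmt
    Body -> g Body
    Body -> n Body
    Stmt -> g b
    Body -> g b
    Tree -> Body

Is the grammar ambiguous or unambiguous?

Ambiguous

Witness: g b

Derivation 1: Tree ⇒ Stmt ⇒ g b
Derivation 2: Tree ⇒ Body ⇒ g b

Two distinct leftmost derivations for the same string.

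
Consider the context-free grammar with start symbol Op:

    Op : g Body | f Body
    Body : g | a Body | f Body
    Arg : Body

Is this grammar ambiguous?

Unambiguous

(Arg is unreachable from Op, so its rules don't affect L(Op).) Each reachable nonterminal has at most one production per leading terminal, and all productions are right-linear; the derivation is determined token-by-token.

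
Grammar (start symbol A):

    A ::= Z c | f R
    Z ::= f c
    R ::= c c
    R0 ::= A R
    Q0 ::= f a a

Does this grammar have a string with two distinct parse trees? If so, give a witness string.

Witness: f c c

Derivation 1: A ⇒ Z c ⇒ f c c
Derivation 2: A ⇒ f R ⇒ f c c

Two distinct leftmost derivations for the same string.

Ambiguous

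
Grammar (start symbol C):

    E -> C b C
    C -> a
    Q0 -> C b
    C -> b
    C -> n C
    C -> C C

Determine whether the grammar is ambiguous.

Ambiguous

Witness: a a a

Derivation 1: C ⇒ C C ⇒ a C ⇒ a C C ⇒ a a C ⇒ a a a
Derivation 2: C ⇒ C C ⇒ C C C ⇒ a C C ⇒ a a C ⇒ a a a

Two distinct leftmost derivations for the same string.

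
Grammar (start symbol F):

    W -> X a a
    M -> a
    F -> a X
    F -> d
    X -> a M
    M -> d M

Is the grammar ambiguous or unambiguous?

Only F, X, M are reachable from F; ignoring the rest: Restricted to the reachable nonterminals, every rule has the form A → t or A → t B, and no two rules for the same A share a first terminal. The grammar encodes a DFA — one run per string.

Unambiguous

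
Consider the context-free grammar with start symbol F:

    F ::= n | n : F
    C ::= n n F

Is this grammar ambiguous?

Only F is reachable from F; ignoring the rest: Right-recursive list with a separator: after each atom, whether the separator follows determines the rule. One parse per string.

Unambiguous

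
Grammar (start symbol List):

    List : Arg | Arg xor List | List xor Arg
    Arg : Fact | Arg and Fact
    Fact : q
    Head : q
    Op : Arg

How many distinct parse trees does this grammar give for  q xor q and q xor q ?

Parse trees for q xor q and q xor q:
  [List [Arg [Fact q]] xor [List [Arg [Arg [Fact q]] and [Fact q]] xor [List [Arg [Fact q]]]]]
  [List [Arg [Fact q]] xor [List [List [Arg [Arg [Fact q]] and [Fact q]]] xor [Arg [Fact q]]]]
  [List [List [Arg [Fact q]] xor [List [Arg [Arg [Fact q]] and [Fact q]]]] xor [Arg [Fact q]]]
  [List [List [List [Arg [Fact q]]] xor [Arg [Arg [Fact q]] and [Fact q]]] xor [Arg [Fact q]]]

4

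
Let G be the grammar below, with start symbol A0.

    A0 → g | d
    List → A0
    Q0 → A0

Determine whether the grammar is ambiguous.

Unambiguous

(List, Q0 are unreachable from A0, so their rules don't affect L(A0).) The reachable rules are right-linear with at most one rule per (nonterminal, next-terminal) pair. Each input token forces the next rule, so parsing is deterministic.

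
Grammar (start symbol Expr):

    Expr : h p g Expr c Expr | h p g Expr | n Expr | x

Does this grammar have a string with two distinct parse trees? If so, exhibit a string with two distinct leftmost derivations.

Ambiguous

Witness: h p g h p g x c x

Derivation 1: Expr ⇒ h p g Expr c Expr ⇒ h p g h p g Expr c Expr ⇒ h p g h p g x c Expr ⇒ h p g h p g x c x
Derivation 2: Expr ⇒ h p g Expr ⇒ h p g h p g Expr c Expr ⇒ h p g h p g x c Expr ⇒ h p g h p g x c x

Two distinct leftmost derivations for the same string.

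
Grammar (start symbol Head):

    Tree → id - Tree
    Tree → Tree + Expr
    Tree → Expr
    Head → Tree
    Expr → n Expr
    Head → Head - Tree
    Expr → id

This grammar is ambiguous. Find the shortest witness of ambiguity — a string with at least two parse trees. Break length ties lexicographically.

id - id

length 1: no string has ≥2 trees
length 2: no string has ≥2 trees
length 3: id - id has 2 parse trees

Two derivations of id - id:
  Head ⇒ Tree ⇒ id - Tree ⇒ id - Expr ⇒ id - id
  Head ⇒ Head - Tree ⇒ Tree - Tree ⇒ Expr - Tree ⇒ id - Tree ⇒ id - Expr ⇒ id - id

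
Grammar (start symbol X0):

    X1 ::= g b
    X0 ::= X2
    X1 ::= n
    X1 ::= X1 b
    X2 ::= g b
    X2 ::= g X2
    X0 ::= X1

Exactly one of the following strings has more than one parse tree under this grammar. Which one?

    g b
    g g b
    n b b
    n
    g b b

g b: 2 trees
g g b: 1 tree
n b b: 1 tree
n: 1 tree
g b b: 1 tree

g b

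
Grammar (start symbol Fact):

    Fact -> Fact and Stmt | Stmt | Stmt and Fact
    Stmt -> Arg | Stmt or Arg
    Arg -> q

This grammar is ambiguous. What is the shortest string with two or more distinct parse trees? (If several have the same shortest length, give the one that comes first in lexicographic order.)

length 1: no string has ≥2 trees
length 3: q and q has 2 parse trees

Two derivations of q and q:
  Fact ⇒ Fact and Stmt ⇒ Stmt and Stmt ⇒ Arg and Stmt ⇒ q and Stmt ⇒ q and Arg ⇒ q and q
  Fact ⇒ Stmt and Fact ⇒ Arg and Fact ⇒ q and Fact ⇒ q and Stmt ⇒ q and Arg ⇒ q and q

q and q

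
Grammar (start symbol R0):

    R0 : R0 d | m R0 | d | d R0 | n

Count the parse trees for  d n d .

2

Parse trees for d n d:
  [R0 [R0 d [R0 n]] d]
  [R0 d [R0 [R0 n] d]]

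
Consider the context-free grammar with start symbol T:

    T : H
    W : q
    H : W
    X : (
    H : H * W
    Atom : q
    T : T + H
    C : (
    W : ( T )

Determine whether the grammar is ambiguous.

Unambiguous

Only T, H, W are reachable from T; ignoring the rest: The grammar is stratified — T handles '+' (left-recursive), H handles '*', W atoms. Each operator has a fixed associativity and precedence level, so every string has one parse.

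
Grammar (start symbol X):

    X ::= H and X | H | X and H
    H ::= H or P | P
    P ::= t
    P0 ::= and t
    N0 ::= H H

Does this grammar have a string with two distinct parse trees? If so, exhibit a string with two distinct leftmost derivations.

Ambiguous

Witness: t and t

Derivation 1: X ⇒ H and X ⇒ P and X ⇒ t and X ⇒ t and H ⇒ t and P ⇒ t and t
Derivation 2: X ⇒ X and H ⇒ H and H ⇒ P and H ⇒ t and H ⇒ t and P ⇒ t and t

Two distinct leftmost derivations for the same string.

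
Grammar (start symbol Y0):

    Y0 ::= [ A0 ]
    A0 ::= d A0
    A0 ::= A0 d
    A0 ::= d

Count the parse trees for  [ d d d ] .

4

Parse trees for [ d d d ]:
  [Y0 [ [A0 d [A0 d [A0 d]]] ]]
  [Y0 [ [A0 d [A0 [A0 d] d]] ]]
  [Y0 [ [A0 [A0 d [A0 d]] d] ]]
  [Y0 [ [A0 [A0 [A0 d] d] d] ]]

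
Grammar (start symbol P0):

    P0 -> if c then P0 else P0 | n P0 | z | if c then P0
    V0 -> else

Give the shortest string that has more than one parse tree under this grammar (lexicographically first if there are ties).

length 1: no string has ≥2 trees
length 2: no string has ≥2 trees
length 3: no string has ≥2 trees
length 4: no string has ≥2 trees
length 5: no string has ≥2 trees
length 6: no string has ≥2 trees
length 7: no string has ≥2 trees
length 8: no string has ≥2 trees
length 9: if c then if c then z else z has 2 parse trees

Two derivations of if c then if c then z else z:
  P0 ⇒ if c then P0 else P0 ⇒ if c then if c then P0 else P0 ⇒ if c then if c then z else P0 ⇒ if c then if c then z else z
  P0 ⇒ if c then P0 ⇒ if c then if c then P0 else P0 ⇒ if c then if c then z else P0 ⇒ if c then if c then z else z

if c then if c then z else z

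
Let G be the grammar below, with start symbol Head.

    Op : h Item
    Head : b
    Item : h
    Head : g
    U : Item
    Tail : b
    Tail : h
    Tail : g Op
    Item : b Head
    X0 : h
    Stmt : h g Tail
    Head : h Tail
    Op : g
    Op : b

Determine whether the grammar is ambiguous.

(X0, U, Stmt are unreachable from Head, so their rules don't affect L(Head).) The reachable rules are right-linear with at most one rule per (nonterminal, next-terminal) pair. Each input token forces the next rule, so parsing is deterministic.

Unambiguous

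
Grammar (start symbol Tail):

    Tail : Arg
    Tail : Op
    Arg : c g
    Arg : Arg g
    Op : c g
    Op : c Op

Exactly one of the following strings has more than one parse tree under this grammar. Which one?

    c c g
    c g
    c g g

c c g: 1 tree
c g: 2 trees
c g g: 1 tree

c g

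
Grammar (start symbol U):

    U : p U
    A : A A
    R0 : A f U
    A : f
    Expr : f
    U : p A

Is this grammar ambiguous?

Ambiguous

Witness: p f f f

Derivation 1: U ⇒ p A ⇒ p A A ⇒ p A A A ⇒ p f A A ⇒ p f f A ⇒ p f f f
Derivation 2: U ⇒ p A ⇒ p A A ⇒ p f A ⇒ p f A A ⇒ p f f A ⇒ p f f f

Two distinct leftmost derivations for the same string.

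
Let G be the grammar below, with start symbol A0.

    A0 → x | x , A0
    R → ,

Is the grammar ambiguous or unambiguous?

Only A0 is reachable from A0; ignoring the rest: The reachable grammar is A → atom sep A | atom. Each atom is followed by either the separator (recurse) or end-of-string (stop) — no choice point.

Unambiguous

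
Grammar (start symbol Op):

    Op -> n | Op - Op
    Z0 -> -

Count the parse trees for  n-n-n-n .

5

Parse trees for n-n-n-n:
  [Op [Op n] - [Op [Op n] - [Op [Op n] - [Op n]]]]
  [Op [Op n] - [Op [Op [Op n] - [Op n]] - [Op n]]]
  [Op [Op [Op n] - [Op n]] - [Op [Op n] - [Op n]]]
  [Op [Op [Op n] - [Op [Op n] - [Op n]]] - [Op n]]
  [Op [Op [Op [Op n] - [Op n]] - [Op n]] - [Op n]]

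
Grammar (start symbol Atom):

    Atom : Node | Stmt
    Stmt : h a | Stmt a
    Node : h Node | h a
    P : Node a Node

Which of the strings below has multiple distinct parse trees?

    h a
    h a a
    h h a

h a: 2 trees
h a a: 1 tree
h h a: 1 tree

h a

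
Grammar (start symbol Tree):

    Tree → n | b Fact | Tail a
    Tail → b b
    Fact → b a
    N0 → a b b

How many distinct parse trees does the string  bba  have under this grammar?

2

Parse trees for bba:
  [Tree b [Fact b a]]
  [Tree [Tail b b] a]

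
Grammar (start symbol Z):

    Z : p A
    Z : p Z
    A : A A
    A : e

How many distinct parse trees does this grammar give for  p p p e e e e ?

Parse trees for p p p e e e e:
  [Z p [Z p [Z p [A [A e] [A [A e] [A [A e] [A e]]]]]]]
  [Z p [Z p [Z p [A [A e] [A [A [A e] [A e]] [A e]]]]]]
  [Z p [Z p [Z p [A [A [A e] [A e]] [A [A e] [A e]]]]]]
  [Z p [Z p [Z p [A [A [A e] [A [A e] [A e]]] [A e]]]]]
  [Z p [Z p [Z p [A [A [A [A e] [A e]] [A e]] [A e]]]]]

5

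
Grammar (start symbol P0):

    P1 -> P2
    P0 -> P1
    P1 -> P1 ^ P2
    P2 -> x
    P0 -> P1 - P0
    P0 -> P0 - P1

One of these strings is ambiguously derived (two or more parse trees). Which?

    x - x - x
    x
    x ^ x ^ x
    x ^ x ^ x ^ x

x - x - x

x - x - x: 4 trees
x: 1 tree
x ^ x ^ x: 1 tree
x ^ x ^ x ^ x: 1 tree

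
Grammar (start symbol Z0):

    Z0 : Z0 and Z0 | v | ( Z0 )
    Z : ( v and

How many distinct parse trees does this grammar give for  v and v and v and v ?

Parse trees for v and v and v and v:
  [Z0 [Z0 v] and [Z0 [Z0 v] and [Z0 [Z0 v] and [Z0 v]]]]
  [Z0 [Z0 v] and [Z0 [Z0 [Z0 v] and [Z0 v]] and [Z0 v]]]
  [Z0 [Z0 [Z0 v] and [Z0 v]] and [Z0 [Z0 v] and [Z0 v]]]
  [Z0 [Z0 [Z0 v] and [Z0 [Z0 v] and [Z0 v]]] and [Z0 v]]
  [Z0 [Z0 [Z0 [Z0 v] and [Z0 v]] and [Z0 v]] and [Z0 v]]

5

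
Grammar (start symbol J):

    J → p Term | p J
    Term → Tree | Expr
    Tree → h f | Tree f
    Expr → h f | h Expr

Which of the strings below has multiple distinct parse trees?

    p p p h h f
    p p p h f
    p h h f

p p p h h f: 1 tree
p p p h f: 2 trees
p h h f: 1 tree

p p p h f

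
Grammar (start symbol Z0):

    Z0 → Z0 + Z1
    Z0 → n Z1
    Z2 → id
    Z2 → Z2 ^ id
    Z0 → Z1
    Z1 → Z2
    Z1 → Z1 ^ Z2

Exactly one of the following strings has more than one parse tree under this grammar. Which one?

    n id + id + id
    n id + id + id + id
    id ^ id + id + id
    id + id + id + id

id ^ id + id + id

n id + id + id: 1 tree
n id + id + id + id: 1 tree
id ^ id + id + id: 2 trees
id + id + id + id: 1 tree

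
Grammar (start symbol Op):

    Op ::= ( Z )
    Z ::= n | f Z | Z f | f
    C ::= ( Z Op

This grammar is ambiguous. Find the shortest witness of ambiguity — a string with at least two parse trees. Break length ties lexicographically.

( f f )

length 3: no string has ≥2 trees
length 4: ( f f ) has 2 parse trees

Two derivations of ( f f ):
  Op ⇒ ( Z ) ⇒ ( f Z ) ⇒ ( f f )
  Op ⇒ ( Z ) ⇒ ( Z f ) ⇒ ( f f )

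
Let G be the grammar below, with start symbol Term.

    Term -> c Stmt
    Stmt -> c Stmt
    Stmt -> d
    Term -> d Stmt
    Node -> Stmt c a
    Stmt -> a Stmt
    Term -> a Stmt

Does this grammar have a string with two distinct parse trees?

Unambiguous

Only Term, Stmt are reachable from Term; ignoring the rest: Restricted to the reachable nonterminals, every rule has the form A → t or A → t B, and no two rules for the same A share a first terminal. The grammar encodes a DFA — one run per string.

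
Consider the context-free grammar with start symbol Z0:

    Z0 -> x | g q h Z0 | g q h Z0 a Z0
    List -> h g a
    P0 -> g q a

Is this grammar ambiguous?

Ambiguous

Witness: g q h g q h x a x

Derivation 1: Z0 ⇒ g q h Z0 ⇒ g q h g q h Z0 a Z0 ⇒ g q h g q h x a Z0 ⇒ g q h g q h x a x
Derivation 2: Z0 ⇒ g q h Z0 a Z0 ⇒ g q h g q h Z0 a Z0 ⇒ g q h g q h x a Z0 ⇒ g q h g q h x a x

Two distinct leftmost derivations for the same string.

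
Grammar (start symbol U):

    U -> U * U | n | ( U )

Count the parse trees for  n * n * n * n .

5

Parse trees for n * n * n * n:
  [U [U n] * [U [U n] * [U [U n] * [U n]]]]
  [U [U n] * [U [U [U n] * [U n]] * [U n]]]
  [U [U [U n] * [U n]] * [U [U n] * [U n]]]
  [U [U [U n] * [U [U n] * [U n]]] * [U n]]
  [U [U [U [U n] * [U n]] * [U n]] * [U n]]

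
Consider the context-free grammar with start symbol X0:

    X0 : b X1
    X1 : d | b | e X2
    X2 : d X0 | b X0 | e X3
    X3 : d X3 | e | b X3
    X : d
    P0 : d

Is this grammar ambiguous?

Unambiguous

(X, P0 are unreachable from X0, so their rules don't affect L(X0).) Restricted to the reachable nonterminals, every rule has the form A → t or A → t B, and no two rules for the same A share a first terminal. The grammar encodes a DFA — one run per string.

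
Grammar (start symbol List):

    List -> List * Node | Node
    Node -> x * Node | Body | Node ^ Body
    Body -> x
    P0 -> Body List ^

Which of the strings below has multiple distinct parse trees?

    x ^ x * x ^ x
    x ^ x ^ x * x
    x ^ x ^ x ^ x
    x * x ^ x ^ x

x ^ x * x ^ x: 1 tree
x ^ x ^ x * x: 1 tree
x ^ x ^ x ^ x: 1 tree
x * x ^ x ^ x: 4 trees

x * x ^ x ^ x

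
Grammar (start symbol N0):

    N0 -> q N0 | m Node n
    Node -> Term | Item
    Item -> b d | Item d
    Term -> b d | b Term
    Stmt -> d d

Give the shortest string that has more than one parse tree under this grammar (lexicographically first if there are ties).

length 4: m b d n has 2 parse trees

Two derivations of m b d n:
  N0 ⇒ m Node n ⇒ m Term n ⇒ m b d n
  N0 ⇒ m Node n ⇒ m Item n ⇒ m b d n

m b d n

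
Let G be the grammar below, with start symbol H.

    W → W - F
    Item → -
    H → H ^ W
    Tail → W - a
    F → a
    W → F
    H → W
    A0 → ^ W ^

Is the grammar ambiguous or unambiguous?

Unambiguous

(Tail, Item, A0 are unreachable from H, so their rules don't affect L(H).) This is a standard precedence ladder (H over W over F), with each level left-recursive on its own operator ('^' at H, '-' at W). That structure is LR(1), hence unambiguous.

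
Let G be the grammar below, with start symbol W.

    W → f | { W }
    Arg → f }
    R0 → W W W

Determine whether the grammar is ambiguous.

Unambiguous

Only W is reachable from W; ignoring the rest: L(W) is { openⁿ atom closeⁿ : n ≥ 0 }. The bracket depth fixes n, and the derivation is forced at every step.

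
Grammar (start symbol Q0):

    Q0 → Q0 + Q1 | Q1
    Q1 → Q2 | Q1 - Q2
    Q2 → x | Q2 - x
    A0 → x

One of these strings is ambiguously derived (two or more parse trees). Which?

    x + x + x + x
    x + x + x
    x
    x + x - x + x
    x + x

x + x - x + x

x + x + x + x: 1 tree
x + x + x: 1 tree
x: 1 tree
x + x - x + x: 2 trees
x + x: 1 tree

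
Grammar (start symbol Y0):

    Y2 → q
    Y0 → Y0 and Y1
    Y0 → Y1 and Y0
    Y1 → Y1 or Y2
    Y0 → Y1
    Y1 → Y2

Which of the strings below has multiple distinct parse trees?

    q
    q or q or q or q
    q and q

q: 1 tree
q or q or q or q: 1 tree
q and q: 2 trees

q and q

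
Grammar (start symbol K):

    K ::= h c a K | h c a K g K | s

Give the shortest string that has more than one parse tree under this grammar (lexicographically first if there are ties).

h c a h c a s g s

length 1: no string has ≥2 trees
length 4: no string has ≥2 trees
length 6: no string has ≥2 trees
length 7: no string has ≥2 trees
length 9: h c a h c a s g s has 2 parse trees

Two derivations of h c a h c a s g s:
  K ⇒ h c a K ⇒ h c a h c a K g K ⇒ h c a h c a s g K ⇒ h c a h c a s g s
  K ⇒ h c a K g K ⇒ h c a h c a K g K ⇒ h c a h c a s g K ⇒ h c a h c a s g s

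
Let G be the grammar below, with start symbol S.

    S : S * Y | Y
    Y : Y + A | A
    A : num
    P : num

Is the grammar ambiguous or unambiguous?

(P is unreachable from S, so its rules don't affect L(S).) The grammar is stratified — S handles '*' (left-recursive), Y handles '+', A atoms. Each operator has a fixed associativity and precedence level, so every string has one parse.

Unambiguous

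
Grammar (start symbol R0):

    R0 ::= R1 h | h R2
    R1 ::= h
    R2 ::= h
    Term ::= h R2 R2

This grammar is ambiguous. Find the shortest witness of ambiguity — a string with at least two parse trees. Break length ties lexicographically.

length 2: h h has 2 parse trees

Two derivations of h h:
  R0 ⇒ R1 h ⇒ h h
  R0 ⇒ h R2 ⇒ h h

h h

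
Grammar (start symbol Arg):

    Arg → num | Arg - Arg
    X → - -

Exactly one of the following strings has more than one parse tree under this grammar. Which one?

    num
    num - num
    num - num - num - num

num: 1 tree
num - num: 1 tree
num - num - num - num: 5 trees

num - num - num - num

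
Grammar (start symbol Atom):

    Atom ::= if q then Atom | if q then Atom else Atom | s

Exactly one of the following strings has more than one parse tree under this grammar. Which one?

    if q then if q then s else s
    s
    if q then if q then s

if q then if q then s else s: 2 trees
s: 1 tree
if q then if q then s: 1 tree

if q then if q then s else s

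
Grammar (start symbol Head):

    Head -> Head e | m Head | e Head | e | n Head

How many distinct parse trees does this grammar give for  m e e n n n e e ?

8

Parse trees for m e e n n n e e:
  [Head [Head m [Head e [Head e [Head n [Head n [Head n [Head e]]]]]]] e]
  [Head m [Head [Head e [Head e [Head n [Head n [Head n [Head e]]]]]] e]]
  [Head m [Head e [Head [Head e [Head n [Head n [Head n [Head e]]]]] e]]]
  [Head m [Head e [Head e [Head [Head n [Head n [Head n [Head e]]]] e]]]]
  [Head m [Head e [Head e [Head n [Head [Head n [Head n [Head e]]] e]]]]]
  [Head m [Head e [Head e [Head n [Head n [Head [Head n [Head e]] e]]]]]]
  [Head m [Head e [Head e [Head n [Head n [Head n [Head [Head e] e]]]]]]]
  [Head m [Head e [Head e [Head n [Head n [Head n [Head e [Head e]]]]]]]]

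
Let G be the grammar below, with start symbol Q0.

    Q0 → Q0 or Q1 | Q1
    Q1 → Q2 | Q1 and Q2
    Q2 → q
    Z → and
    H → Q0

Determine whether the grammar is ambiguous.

Unambiguous

(Z, H are unreachable from Q0, so their rules don't affect L(Q0).) Q0 → Q0 or Q1 | Q1  ;  Q1 → Q1 and Q2 | Q2  — a left-associative chain with Q2 at the bottom. Each string factors uniquely by precedence.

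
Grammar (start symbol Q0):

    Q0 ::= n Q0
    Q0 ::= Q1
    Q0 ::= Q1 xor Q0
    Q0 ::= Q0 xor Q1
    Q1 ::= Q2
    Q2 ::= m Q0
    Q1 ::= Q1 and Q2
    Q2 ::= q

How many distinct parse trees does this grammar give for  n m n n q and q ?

Parse trees for n m n n q and q:
  [Q0 n [Q0 [Q1 [Q2 m [Q0 n [Q0 n [Q0 [Q1 [Q1 [Q2 q]] and [Q2 q]]]]]]]]]
  [Q0 n [Q0 [Q1 [Q1 [Q2 m [Q0 n [Q0 n [Q0 [Q1 [Q2 q]]]]]]] and [Q2 q]]]]

2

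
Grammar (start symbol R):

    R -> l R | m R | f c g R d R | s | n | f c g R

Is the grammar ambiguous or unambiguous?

Ambiguous

Witness: f c g f c g n d n

Derivation 1: R ⇒ f c g R d R ⇒ f c g f c g R d R ⇒ f c g f c g n d R ⇒ f c g f c g n d n
Derivation 2: R ⇒ f c g R ⇒ f c g f c g R d R ⇒ f c g f c g n d R ⇒ f c g f c g n d n

Two distinct leftmost derivations for the same string.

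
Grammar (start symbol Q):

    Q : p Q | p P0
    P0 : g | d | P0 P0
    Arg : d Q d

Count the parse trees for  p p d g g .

Parse trees for p p d g g:
  [Q p [Q p [P0 [P0 d] [P0 [P0 g] [P0 g]]]]]
  [Q p [Q p [P0 [P0 [P0 d] [P0 g]] [P0 g]]]]

2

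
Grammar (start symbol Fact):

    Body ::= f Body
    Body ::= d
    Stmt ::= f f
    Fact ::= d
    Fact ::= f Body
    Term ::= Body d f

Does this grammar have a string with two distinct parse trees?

(Stmt, Term are unreachable from Fact, so their rules don't affect L(Fact).) Each reachable nonterminal has at most one production per leading terminal, and all productions are right-linear; the derivation is determined token-by-token.

Unambiguous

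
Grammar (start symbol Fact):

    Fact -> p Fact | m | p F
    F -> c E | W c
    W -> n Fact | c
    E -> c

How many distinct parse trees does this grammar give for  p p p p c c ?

Parse trees for p p p p c c:
  [Fact p [Fact p [Fact p [Fact p [F c [E c]]]]]]
  [Fact p [Fact p [Fact p [Fact p [F [W c] c]]]]]

2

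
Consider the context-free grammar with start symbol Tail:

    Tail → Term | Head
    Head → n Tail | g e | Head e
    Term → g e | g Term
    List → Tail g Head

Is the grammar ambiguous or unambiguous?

Ambiguous

Witness: g e

Derivation 1: Tail ⇒ Term ⇒ g e
Derivation 2: Tail ⇒ Head ⇒ g e

Two distinct leftmost derivations for the same string.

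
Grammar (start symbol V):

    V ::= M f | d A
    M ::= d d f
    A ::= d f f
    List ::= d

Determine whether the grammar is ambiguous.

Ambiguous

Witness: d d f f

Derivation 1: V ⇒ M f ⇒ d d f f
Derivation 2: V ⇒ d A ⇒ d d f f

Two distinct leftmost derivations for the same string.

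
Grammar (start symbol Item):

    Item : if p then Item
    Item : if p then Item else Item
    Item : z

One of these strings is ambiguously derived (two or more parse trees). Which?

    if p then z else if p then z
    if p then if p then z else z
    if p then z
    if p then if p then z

if p then z else if p then z: 1 tree
if p then if p then z else z: 2 trees
if p then z: 1 tree
if p then if p then z: 1 tree

if p then if p then z else z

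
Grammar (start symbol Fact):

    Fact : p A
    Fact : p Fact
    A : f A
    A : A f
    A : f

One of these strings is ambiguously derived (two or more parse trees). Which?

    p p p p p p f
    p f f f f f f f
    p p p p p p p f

p p p p p p f: 1 tree
p f f f f f f f: 64 trees
p p p p p p p f: 1 tree

p f f f f f f f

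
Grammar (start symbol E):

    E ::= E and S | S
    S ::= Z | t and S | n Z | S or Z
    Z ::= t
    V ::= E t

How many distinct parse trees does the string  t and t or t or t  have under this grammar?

Parse trees for t and t or t or t:
  [E [E [S [Z t]]] and [S [S [S [Z t]] or [Z t]] or [Z t]]]
  [E [S t and [S [S [S [Z t]] or [Z t]] or [Z t]]]]
  [E [S [S t and [S [S [Z t]] or [Z t]]] or [Z t]]]
  [E [S [S [S t and [S [Z t]]] or [Z t]] or [Z t]]]

4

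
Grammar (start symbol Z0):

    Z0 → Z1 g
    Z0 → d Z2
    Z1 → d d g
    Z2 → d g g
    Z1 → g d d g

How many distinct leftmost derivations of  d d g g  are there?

Parse trees for d d g g:
  [Z0 [Z1 d d g] g]
  [Z0 d [Z2 d g g]]

2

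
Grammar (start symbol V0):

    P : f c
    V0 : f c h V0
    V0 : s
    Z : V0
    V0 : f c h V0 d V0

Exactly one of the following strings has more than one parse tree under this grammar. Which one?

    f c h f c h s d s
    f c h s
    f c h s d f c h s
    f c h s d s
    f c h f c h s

f c h f c h s d s: 2 trees
f c h s: 1 tree
f c h s d f c h s: 1 tree
f c h s d s: 1 tree
f c h f c h s: 1 tree

f c h f c h s d s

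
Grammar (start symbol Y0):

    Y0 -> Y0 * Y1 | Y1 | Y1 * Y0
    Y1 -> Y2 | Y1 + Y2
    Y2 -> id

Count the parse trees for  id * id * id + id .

4

Parse trees for id * id * id + id:
  [Y0 [Y0 [Y0 [Y1 [Y2 id]]] * [Y1 [Y2 id]]] * [Y1 [Y1 [Y2 id]] + [Y2 id]]]
  [Y0 [Y0 [Y1 [Y2 id]] * [Y0 [Y1 [Y2 id]]]] * [Y1 [Y1 [Y2 id]] + [Y2 id]]]
  [Y0 [Y1 [Y2 id]] * [Y0 [Y0 [Y1 [Y2 id]]] * [Y1 [Y1 [Y2 id]] + [Y2 id]]]]
  [Y0 [Y1 [Y2 id]] * [Y0 [Y1 [Y2 id]] * [Y0 [Y1 [Y1 [Y2 id]] + [Y2 id]]]]]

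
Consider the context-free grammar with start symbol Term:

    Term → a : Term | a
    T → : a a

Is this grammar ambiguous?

Unambiguous

Only Term is reachable from Term; ignoring the rest: The reachable grammar is A → atom sep A | atom. Each atom is followed by either the separator (recurse) or end-of-string (stop) — no choice point.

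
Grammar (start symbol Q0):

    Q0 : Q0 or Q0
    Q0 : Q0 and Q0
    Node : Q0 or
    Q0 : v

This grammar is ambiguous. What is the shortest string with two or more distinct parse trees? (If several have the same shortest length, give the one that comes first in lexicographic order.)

length 1: no string has ≥2 trees
length 3: no string has ≥2 trees
length 5: v and v and v has 2 parse trees

Two derivations of v and v and v:
  Q0 ⇒ Q0 and Q0 ⇒ Q0 and Q0 and Q0 ⇒ v and Q0 and Q0 ⇒ v and v and Q0 ⇒ v and v and v
  Q0 ⇒ Q0 and Q0 ⇒ v and Q0 ⇒ v and Q0 and Q0 ⇒ v and v and Q0 ⇒ v and v and v

v and v and v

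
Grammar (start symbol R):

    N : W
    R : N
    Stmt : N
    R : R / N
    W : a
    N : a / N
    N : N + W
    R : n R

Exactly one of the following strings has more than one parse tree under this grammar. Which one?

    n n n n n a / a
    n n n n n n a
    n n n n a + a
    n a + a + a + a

n n n n n a / a: 7 trees
n n n n n n a: 1 tree
n n n n a + a: 1 tree
n a + a + a + a: 1 tree

n n n n n a / a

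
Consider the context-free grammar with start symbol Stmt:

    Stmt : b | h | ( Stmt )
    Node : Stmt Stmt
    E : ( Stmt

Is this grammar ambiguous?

Only Stmt is reachable from Stmt; ignoring the rest: Each string is a nest of matched brackets around a single atom. An opening bracket forces the recursive rule; an atom forces the base rule.

Unambiguous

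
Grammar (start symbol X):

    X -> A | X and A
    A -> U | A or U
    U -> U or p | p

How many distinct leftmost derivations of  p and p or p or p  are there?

4

Parse trees for p and p or p or p:
  [X [X [A [U p]]] and [A [U [U [U p] or p] or p]]]
  [X [X [A [U p]]] and [A [A [U p]] or [U [U p] or p]]]
  [X [X [A [U p]]] and [A [A [U [U p] or p]] or [U p]]]
  [X [X [A [U p]]] and [A [A [A [U p]] or [U p]] or [U p]]]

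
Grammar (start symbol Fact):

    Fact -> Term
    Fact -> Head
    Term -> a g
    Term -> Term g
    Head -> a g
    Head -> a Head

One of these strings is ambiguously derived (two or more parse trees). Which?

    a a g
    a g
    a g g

a a g: 1 tree
a g: 2 trees
a g g: 1 tree

a g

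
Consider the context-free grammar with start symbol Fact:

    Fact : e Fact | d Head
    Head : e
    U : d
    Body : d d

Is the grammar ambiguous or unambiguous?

Unambiguous

Only Fact, Head are reachable from Fact; ignoring the rest: Each reachable nonterminal has at most one production per leading terminal, and all productions are right-linear; the derivation is determined token-by-token.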